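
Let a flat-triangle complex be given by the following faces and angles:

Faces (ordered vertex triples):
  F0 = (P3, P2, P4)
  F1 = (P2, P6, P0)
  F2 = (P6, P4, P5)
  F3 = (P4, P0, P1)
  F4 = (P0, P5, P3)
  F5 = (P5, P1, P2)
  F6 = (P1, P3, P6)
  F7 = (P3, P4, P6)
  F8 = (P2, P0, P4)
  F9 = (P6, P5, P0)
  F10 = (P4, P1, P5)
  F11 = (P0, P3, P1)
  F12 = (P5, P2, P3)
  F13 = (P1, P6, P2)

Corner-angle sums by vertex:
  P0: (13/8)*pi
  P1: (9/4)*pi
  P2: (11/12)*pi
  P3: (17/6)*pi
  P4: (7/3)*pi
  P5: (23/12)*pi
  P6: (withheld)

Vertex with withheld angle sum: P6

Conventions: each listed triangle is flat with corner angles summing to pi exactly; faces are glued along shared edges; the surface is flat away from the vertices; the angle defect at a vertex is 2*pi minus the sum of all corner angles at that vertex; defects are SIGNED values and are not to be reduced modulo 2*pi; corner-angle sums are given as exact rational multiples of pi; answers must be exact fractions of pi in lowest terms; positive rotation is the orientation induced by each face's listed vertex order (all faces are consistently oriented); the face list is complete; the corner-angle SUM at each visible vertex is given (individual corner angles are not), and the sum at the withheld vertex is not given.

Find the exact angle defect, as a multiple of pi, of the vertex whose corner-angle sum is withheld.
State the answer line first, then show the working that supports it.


Answer: defect(P6) = -pi/8

V = 7, E = 21, F = 14; chi = V - E + F = 0
Gauss-Bonnet: total defect = 2*pi*chi = 0; visible defects sum to pi/8


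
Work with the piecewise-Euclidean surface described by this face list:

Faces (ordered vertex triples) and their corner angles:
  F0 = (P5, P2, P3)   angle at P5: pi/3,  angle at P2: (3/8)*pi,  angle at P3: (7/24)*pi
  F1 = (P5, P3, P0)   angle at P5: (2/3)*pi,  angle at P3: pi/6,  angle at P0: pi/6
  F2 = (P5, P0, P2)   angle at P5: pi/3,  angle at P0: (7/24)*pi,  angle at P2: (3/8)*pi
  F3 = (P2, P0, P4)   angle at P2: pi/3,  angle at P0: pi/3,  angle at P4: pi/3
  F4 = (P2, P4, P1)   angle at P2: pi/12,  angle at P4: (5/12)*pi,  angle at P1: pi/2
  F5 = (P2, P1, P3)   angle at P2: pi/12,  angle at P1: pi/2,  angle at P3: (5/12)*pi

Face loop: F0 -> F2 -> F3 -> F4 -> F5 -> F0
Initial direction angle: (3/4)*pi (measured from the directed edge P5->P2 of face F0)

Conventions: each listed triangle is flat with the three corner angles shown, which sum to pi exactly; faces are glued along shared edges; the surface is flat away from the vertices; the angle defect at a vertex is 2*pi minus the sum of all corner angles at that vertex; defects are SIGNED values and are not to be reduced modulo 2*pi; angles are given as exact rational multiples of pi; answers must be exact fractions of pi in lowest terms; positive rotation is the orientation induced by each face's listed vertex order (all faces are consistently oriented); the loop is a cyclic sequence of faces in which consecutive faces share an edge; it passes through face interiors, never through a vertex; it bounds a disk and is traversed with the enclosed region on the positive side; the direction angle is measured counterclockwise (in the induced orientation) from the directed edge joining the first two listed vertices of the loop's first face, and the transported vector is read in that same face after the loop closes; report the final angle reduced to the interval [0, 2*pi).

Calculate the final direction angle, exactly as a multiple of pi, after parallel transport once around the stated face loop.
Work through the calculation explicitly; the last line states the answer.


enclosed vertex P2: corner angles sum to (5/4)*pi, defect = 2*pi - (5/4)*pi = (3/4)*pi
the rotation equals the total enclosed defect, so the final angle is initial + defects (mod 2*pi)
final angle = (3/4)*pi + (3/4)*pi = (3/2)*pi (mod 2*pi)

Answer: final direction angle = (3/2)*pi


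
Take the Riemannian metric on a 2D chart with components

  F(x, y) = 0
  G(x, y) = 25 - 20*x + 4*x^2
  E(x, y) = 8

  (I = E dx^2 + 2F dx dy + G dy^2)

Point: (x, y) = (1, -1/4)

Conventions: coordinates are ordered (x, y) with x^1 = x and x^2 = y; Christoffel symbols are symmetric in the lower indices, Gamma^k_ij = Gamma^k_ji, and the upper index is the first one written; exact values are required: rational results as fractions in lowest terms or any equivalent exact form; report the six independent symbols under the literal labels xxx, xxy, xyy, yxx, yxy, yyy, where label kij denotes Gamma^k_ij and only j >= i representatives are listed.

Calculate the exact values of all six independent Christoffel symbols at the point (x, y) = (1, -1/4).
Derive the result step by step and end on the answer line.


E = 8, F = 0, G = 9 at the point
E_x = 0, E_y = 0, F_x = 0, F_y = 0, G_x = -12, G_y = 0
EG - F^2 = 72;  g^inv = (1/72) * [[9, 0], [0, 8]]
first-kind symbols [ij,l] = (1/2)(d_i g_jl + d_j g_il - d_l g_ij): [xx,x] = E_x/2 = 0, [xx,y] = F_x - E_y/2 = 0, [xy,x] = E_y/2 = 0, [xy,y] = G_x/2 = -6, [yy,x] = F_y - G_x/2 = 6, [yy,y] = G_y/2 = 0
Gamma^x_ij = (G*[ij,x] - F*[ij,y])/(EG - F^2), Gamma^y_ij = (E*[ij,y] - F*[ij,x])/(EG - F^2)

Answer: Gamma_xxx = 0, Gamma_xxy = 0, Gamma_xyy = 3/4, Gamma_yxx = 0, Gamma_yxy = -2/3, Gamma_yyy = 0


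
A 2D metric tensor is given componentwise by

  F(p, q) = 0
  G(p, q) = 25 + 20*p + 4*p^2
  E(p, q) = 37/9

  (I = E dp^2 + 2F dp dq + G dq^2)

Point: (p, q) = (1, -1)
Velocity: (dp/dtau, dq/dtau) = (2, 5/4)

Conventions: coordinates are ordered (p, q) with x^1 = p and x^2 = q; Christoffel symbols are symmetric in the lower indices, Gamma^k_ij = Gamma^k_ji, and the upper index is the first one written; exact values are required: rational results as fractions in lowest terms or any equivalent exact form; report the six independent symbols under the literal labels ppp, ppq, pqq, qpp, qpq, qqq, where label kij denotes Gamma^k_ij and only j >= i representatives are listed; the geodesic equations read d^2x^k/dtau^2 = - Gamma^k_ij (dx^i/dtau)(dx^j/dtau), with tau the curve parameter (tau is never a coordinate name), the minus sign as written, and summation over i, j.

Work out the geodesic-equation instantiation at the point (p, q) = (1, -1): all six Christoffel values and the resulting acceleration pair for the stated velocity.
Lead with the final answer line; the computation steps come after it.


Answer: Gamma_ppp = 0, Gamma_ppq = 0, Gamma_pqq = -126/37, Gamma_qpp = 0, Gamma_qpq = 2/7, Gamma_qqq = 0; accelerations (d^2p/dtau^2, d^2q/dtau^2) = (1575/296, -10/7)

E = 37/9, F = 0, G = 49 at the point
E_p = 0, E_q = 0, F_p = 0, F_q = 0, G_p = 28, G_q = 0
EG - F^2 = 1813/9;  g^inv = (9/1813) * [[49, 0], [0, 37/9]]
first-kind symbols [ij,l] = (1/2)(d_i g_jl + d_j g_il - d_l g_ij): [pp,p] = E_p/2 = 0, [pp,q] = F_p - E_q/2 = 0, [pq,p] = E_q/2 = 0, [pq,q] = G_p/2 = 14, [qq,p] = F_q - G_p/2 = -14, [qq,q] = G_q/2 = 0
Gamma^p_ij = (G*[ij,p] - F*[ij,q])/(EG - F^2), Gamma^q_ij = (E*[ij,q] - F*[ij,p])/(EG - F^2)
Gamma_ppp = 0, Gamma_ppq = 0, Gamma_pqq = -126/37, Gamma_qpp = 0, Gamma_qpq = 2/7, Gamma_qqq = 0
d^2p/dtau^2 = -(Gamma_ppp*(2)^2 + 2*Gamma_ppq*(2)*(5/4) + Gamma_pqq*(5/4)^2) = 1575/296
d^2q/dtau^2 = -(Gamma_qpp*(2)^2 + 2*Gamma_qpq*(2)*(5/4) + Gamma_qqq*(5/4)^2) = -10/7


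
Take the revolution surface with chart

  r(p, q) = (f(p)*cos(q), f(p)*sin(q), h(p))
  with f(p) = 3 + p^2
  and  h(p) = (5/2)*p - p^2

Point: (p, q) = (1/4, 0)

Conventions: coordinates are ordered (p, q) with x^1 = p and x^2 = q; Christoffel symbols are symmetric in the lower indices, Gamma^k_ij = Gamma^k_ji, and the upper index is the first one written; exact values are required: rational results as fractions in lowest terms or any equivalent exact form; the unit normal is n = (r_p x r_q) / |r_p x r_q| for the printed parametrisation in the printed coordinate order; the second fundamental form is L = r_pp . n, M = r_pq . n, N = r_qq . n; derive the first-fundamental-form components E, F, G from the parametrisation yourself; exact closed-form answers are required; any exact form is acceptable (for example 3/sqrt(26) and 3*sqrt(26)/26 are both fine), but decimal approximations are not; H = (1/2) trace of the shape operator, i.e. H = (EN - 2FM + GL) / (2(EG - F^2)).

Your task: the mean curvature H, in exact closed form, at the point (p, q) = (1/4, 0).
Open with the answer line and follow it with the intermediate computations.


Answer: H = -436*sqrt(17)/14161

f = 49/16, f' = 1/2, f'' = 2, h' = 2, h'' = -2
E = 17/4, F = 0, G = 2401/256; answer radicand W^2 = 17/4
unnormalised second-form numerators: l = -5, m = 0, n = 49/8; L = l/sqrt(17/4), and similarly M = m/sqrt(W^2), N = n/sqrt(W^2)
H = (E*n - 2*F*m + G*l) / (2*(EG - F^2)*sqrt(W^2)); E*n - 2*F*m + G*l = -5341/256, EG - F^2 = 40817/1024, so H = (-218/833)/sqrt(17/4)


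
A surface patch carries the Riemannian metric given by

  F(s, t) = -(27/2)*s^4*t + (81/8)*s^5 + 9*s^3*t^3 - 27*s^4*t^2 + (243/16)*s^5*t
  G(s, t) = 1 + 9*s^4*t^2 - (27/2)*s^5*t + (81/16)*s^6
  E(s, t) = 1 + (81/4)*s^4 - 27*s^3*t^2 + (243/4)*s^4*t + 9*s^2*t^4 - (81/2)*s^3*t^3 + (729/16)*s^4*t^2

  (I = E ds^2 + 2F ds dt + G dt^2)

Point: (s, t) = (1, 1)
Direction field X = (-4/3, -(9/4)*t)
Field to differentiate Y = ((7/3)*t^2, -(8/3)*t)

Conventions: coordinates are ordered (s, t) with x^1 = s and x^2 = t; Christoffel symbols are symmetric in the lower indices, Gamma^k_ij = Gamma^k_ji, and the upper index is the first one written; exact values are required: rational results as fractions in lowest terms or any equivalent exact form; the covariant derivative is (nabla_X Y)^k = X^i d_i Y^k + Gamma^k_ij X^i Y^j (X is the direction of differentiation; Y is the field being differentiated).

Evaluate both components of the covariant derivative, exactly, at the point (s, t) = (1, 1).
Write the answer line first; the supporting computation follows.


Answer: (nabla_X Y)^s = -88995/4456, (nabla_X Y)^t = 30573/4456

E = 1105/16, F = -99/16, G = 25/16 at the point
E_s = 1287/4, E_t = 99/8, F_s = -135/16, F_t = -405/16, G_s = -9/8, G_t = 9/2
EG - F^2 = 557/8;  g^inv = (8/557) * [[25/16, 99/16], [99/16, 1105/16]]
first-kind symbols [ij,l] = (1/2)(d_i g_jl + d_j g_il - d_l g_ij): [ss,s] = E_s/2 = 1287/8, [ss,t] = F_s - E_t/2 = -117/8, [st,s] = E_t/2 = 99/16, [st,t] = G_s/2 = -9/16, [tt,s] = F_t - G_s/2 = -99/4, [tt,t] = G_t/2 = 9/4
Gamma^s_ij = (G*[ij,s] - F*[ij,t])/(EG - F^2), Gamma^t_ij = (E*[ij,t] - F*[ij,s])/(EG - F^2)
Gamma_sss = 1287/557, Gamma_sst = 99/1114, Gamma_stt = -198/557, Gamma_tss = -117/557, Gamma_tst = -9/1114, Gamma_ttt = 18/557
X = (-4/3, -9/4), Y = (7/3, -8/3) at the point


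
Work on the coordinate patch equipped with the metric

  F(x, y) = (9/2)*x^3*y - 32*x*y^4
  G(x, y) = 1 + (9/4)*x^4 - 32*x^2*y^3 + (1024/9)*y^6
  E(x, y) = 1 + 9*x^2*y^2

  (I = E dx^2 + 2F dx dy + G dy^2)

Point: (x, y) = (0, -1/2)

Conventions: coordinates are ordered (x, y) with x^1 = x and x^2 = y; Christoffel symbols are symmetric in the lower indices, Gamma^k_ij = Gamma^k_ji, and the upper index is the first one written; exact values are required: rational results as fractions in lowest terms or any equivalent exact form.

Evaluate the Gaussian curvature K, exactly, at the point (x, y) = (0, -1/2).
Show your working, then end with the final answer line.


E = 1, F = 0, G = 25/9, EG - F^2 = 25/9 at the point
E_x = 0, E_y = 0, F_x = -2, F_y = 0, G_x = 0, G_y = -64/3
E_yy = 0, F_xy = 16, G_xx = 8
The intrinsic route: Brioschi's K = (det M1 - det M2)/(EG - F^2)^2.
M1 = [[-E_yy/2 + F_xy - G_xx/2, E_x/2, F_x - E_y/2], [F_y - G_x/2, E, F], [G_y/2, F, G]] = [[12, 0, -2], [0, 1, 0], [-32/3, 0, 25/9]]; det M1 = 12
M2 = [[0, E_y/2, G_x/2], [E_y/2, E, F], [G_x/2, F, G]] = [[0, 0, 0], [0, 1, 0], [0, 0, 25/9]]; det M2 = 0
det M1 - det M2 = 12; K = 12 / (25/9)^2 = 972/625

Answer: K = 972/625


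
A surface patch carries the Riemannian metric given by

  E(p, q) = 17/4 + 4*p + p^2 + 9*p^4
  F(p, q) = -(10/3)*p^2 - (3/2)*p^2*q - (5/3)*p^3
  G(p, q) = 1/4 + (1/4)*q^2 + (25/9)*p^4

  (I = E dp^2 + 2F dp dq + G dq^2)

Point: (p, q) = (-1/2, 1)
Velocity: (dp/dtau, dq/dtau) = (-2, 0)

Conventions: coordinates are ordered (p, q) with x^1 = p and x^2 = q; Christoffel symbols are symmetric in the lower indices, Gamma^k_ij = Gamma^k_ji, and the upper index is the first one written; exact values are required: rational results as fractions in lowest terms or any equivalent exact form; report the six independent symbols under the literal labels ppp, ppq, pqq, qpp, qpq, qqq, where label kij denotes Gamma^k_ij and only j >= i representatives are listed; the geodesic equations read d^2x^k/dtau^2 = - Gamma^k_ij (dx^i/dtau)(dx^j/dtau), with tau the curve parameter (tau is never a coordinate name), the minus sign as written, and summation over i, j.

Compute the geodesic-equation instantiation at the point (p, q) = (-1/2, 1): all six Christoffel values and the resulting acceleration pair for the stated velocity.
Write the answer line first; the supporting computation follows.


Answer: Gamma_ppp = 7092/2449, Gamma_ppq = -1600/2449, Gamma_pqq = 9646/22041, Gamma_qpp = 23556/2449, Gamma_qpq = -4900/2449, Gamma_qqq = 2500/2449; accelerations (d^2p/dtau^2, d^2q/dtau^2) = (-28368/2449, -94224/2449)

E = 49/16, F = -1, G = 97/144 at the point
E_p = -3/2, E_q = 0, F_p = 43/12, F_q = -3/8, G_p = -25/18, G_q = 1/2
EG - F^2 = 2449/2304;  g^inv = (2304/2449) * [[97/144, 1], [1, 49/16]]
first-kind symbols [ij,l] = (1/2)(d_i g_jl + d_j g_il - d_l g_ij): [pp,p] = E_p/2 = -3/4, [pp,q] = F_p - E_q/2 = 43/12, [pq,p] = E_q/2 = 0, [pq,q] = G_p/2 = -25/36, [qq,p] = F_q - G_p/2 = 23/72, [qq,q] = G_q/2 = 1/4
Gamma^p_ij = (G*[ij,p] - F*[ij,q])/(EG - F^2), Gamma^q_ij = (E*[ij,q] - F*[ij,p])/(EG - F^2)
Gamma_ppp = 7092/2449, Gamma_ppq = -1600/2449, Gamma_pqq = 9646/22041, Gamma_qpp = 23556/2449, Gamma_qpq = -4900/2449, Gamma_qqq = 2500/2449
d^2p/dtau^2 = -(Gamma_ppp*(-2)^2 + 2*Gamma_ppq*(-2)*(0) + Gamma_pqq*(0)^2) = -28368/2449
d^2q/dtau^2 = -(Gamma_qpp*(-2)^2 + 2*Gamma_qpq*(-2)*(0) + Gamma_qqq*(0)^2) = -94224/2449


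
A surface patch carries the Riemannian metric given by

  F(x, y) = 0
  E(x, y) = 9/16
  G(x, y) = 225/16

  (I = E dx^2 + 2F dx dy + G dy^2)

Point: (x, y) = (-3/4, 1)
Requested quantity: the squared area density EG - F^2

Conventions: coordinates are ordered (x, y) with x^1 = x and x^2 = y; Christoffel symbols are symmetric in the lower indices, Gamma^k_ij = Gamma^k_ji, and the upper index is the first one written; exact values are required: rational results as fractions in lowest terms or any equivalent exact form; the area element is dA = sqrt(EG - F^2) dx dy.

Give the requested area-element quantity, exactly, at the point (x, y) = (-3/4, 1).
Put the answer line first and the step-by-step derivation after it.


Answer: EG - F^2 = 2025/256

E = 9/16, F = 0, G = 225/16; EG - F^2 = 2025/256


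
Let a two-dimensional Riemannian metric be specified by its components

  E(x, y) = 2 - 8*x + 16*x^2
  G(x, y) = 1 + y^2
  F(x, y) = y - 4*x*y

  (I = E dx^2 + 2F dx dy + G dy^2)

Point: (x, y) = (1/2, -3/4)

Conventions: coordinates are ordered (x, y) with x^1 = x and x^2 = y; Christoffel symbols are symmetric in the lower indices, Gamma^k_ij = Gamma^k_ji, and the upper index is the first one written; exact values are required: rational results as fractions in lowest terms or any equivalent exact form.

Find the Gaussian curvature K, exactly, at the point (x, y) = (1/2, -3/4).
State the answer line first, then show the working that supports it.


Answer: K = -1024/1681

E = 2, F = 3/4, G = 25/16, EG - F^2 = 41/16 at the point
E_x = 8, E_y = 0, F_x = 3, F_y = -1, G_x = 0, G_y = -3/2
E_yy = 0, F_xy = -4, G_xx = 0
The intrinsic route: Brioschi's K = (det M1 - det M2)/(EG - F^2)^2.
M1 = [[-E_yy/2 + F_xy - G_xx/2, E_x/2, F_x - E_y/2], [F_y - G_x/2, E, F], [G_y/2, F, G]] = [[-4, 4, 3], [-1, 2, 3/4], [-3/4, 3/4, 25/16]]; det M1 = -4
M2 = [[0, E_y/2, G_x/2], [E_y/2, E, F], [G_x/2, F, G]] = [[0, 0, 0], [0, 2, 3/4], [0, 3/4, 25/16]]; det M2 = 0
det M1 - det M2 = -4; K = -4 / (41/16)^2 = -1024/1681


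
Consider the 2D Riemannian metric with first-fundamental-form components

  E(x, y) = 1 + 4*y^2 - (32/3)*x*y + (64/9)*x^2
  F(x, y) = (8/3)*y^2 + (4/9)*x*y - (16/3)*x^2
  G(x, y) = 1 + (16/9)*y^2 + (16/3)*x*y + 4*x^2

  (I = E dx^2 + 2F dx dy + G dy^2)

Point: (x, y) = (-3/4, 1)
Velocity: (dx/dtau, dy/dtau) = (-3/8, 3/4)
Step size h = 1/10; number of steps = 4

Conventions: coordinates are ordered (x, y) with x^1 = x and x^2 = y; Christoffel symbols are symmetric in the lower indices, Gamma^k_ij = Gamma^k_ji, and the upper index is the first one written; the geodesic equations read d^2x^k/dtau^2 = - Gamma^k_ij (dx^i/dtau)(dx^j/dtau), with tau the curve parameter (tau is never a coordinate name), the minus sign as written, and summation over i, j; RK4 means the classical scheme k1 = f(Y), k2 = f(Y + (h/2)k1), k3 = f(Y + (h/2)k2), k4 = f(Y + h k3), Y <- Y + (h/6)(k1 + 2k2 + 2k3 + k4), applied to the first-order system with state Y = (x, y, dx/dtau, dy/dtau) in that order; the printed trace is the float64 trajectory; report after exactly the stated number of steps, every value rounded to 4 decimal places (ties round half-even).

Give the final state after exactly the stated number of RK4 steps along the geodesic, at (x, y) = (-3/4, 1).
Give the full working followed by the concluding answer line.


f(Y) = (dx/dtau, dy/dtau, -Gamma^x_ij Y'^i Y'^j, -Gamma^y_ij Y'^i Y'^j) with the Gammas evaluated at the stage position; h = 0.100000; intermediate values shown to 6 dp
step 0: x = -0.7500, y = 1.0000, dx/dtau = -0.3750, dy/dtau = 0.7500
step 1:
  k1: at (x, y) = (-0.750000, 1.000000), (dx/dtau, dy/dtau) = (-0.375000, 0.750000); Gamma_xxx = -0.626427, Gamma_xxy = 0.469821, Gamma_xyy = 0.313214, Gamma_yxx = 0.026101, Gamma_yxy = -0.019576, Gamma_yyy = -0.013051; k1 = (-0.375000, 0.750000, 0.176183, -0.007341)
  k2: at (x, y) = (-0.768750, 1.037500), (dx/dtau, dy/dtau) = (-0.366191, 0.749633); Gamma_xxx = -0.609777, Gamma_xxy = 0.457332, Gamma_xyy = 0.304888, Gamma_yxx = 0.022790, Gamma_yxy = -0.017092, Gamma_yyy = -0.011395; k2 = (-0.366191, 0.749633, 0.161520, -0.006037)
  k3: at (x, y) = (-0.768310, 1.037482), (dx/dtau, dy/dtau) = (-0.366924, 0.749698); Gamma_xxx = -0.609944, Gamma_xxy = 0.457458, Gamma_xyy = 0.304972, Gamma_yxx = 0.022676, Gamma_yxy = -0.017007, Gamma_yyy = -0.011338; k3 = (-0.366924, 0.749698, 0.162387, -0.006037)
  k4: at (x, y) = (-0.786692, 1.074970), (dx/dtau, dy/dtau) = (-0.358761, 0.749396); Gamma_xxx = -0.594200, Gamma_xxy = 0.445650, Gamma_xyy = 0.297100, Gamma_yxx = 0.019597, Gamma_yxy = -0.014698, Gamma_yyy = -0.009798; k4 = (-0.358761, 0.749396, 0.149259, -0.004923)
  Y <- Y + (h/6)(k1 + 2k2 + 2k3 + k4): x = -0.7867, y = 1.0750, dx/dtau = -0.3588, dy/dtau = 0.7494
step 2:
  k1: at (x, y) = (-0.786667, 1.074968), (dx/dtau, dy/dtau) = (-0.358779, 0.749393); Gamma_xxx = -0.594210, Gamma_xxy = 0.445658, Gamma_xyy = 0.297105, Gamma_yxx = 0.019591, Gamma_yxy = -0.014693, Gamma_yyy = -0.009795; k1 = (-0.358779, 0.749393, 0.149282, -0.004922)
  k2: at (x, y) = (-0.804605, 1.112437), (dx/dtau, dy/dtau) = (-0.351315, 0.749147); Gamma_xxx = -0.579342, Gamma_xxy = 0.434506, Gamma_xyy = 0.289671, Gamma_yxx = 0.016697, Gamma_yxy = -0.012523, Gamma_yyy = -0.008349; k2 = (-0.351315, 0.749147, 0.137647, -0.003967)
  k3: at (x, y) = (-0.804232, 1.112425), (dx/dtau, dy/dtau) = (-0.351897, 0.749195); Gamma_xxx = -0.579468, Gamma_xxy = 0.434601, Gamma_xyy = 0.289734, Gamma_yxx = 0.016608, Gamma_yxy = -0.012456, Gamma_yyy = -0.008304; k3 = (-0.351897, 0.749195, 0.138286, -0.003963)
  k4: at (x, y) = (-0.821856, 1.149887), (dx/dtau, dy/dtau) = (-0.344950, 0.748997); Gamma_xxx = -0.565360, Gamma_xxy = 0.424020, Gamma_xyy = 0.282680, Gamma_yxx = 0.013913, Gamma_yxy = -0.010435, Gamma_yyy = -0.006957; k4 = (-0.344950, 0.748997, 0.127796, -0.003145)
  Y <- Y + (h/6)(k1 + 2k2 + 2k3 + k4): x = -0.8218, y = 1.1499, dx/dtau = -0.3450, dy/dtau = 0.7490
step 3:
  k1: at (x, y) = (-0.821836, 1.149886), (dx/dtau, dy/dtau) = (-0.344963, 0.748994); Gamma_xxx = -0.565367, Gamma_xxy = 0.424025, Gamma_xyy = 0.282683, Gamma_yxx = 0.013909, Gamma_yxy = -0.010431, Gamma_yyy = -0.006954; k1 = (-0.344963, 0.748994, 0.127811, -0.003144)
  k2: at (x, y) = (-0.839084, 1.187335), (dx/dtau, dy/dtau) = (-0.338573, 0.748837); Gamma_xxx = -0.551990, Gamma_xxy = 0.413993, Gamma_xyy = 0.275995, Gamma_yxx = 0.011376, Gamma_yxy = -0.008532, Gamma_yyy = -0.005688; k2 = (-0.338573, 0.748837, 0.118433, -0.002441)
  k3: at (x, y) = (-0.838764, 1.187327), (dx/dtau, dy/dtau) = (-0.339042, 0.748872); Gamma_xxx = -0.552088, Gamma_xxy = 0.414066, Gamma_xyy = 0.276044, Gamma_yxx = 0.011305, Gamma_yxy = -0.008479, Gamma_yyy = -0.005652; k3 = (-0.339042, 0.748872, 0.118916, -0.002435)
  k4: at (x, y) = (-0.855740, 1.224773), (dx/dtau, dy/dtau) = (-0.333072, 0.748751); Gamma_xxx = -0.539356, Gamma_xxy = 0.404517, Gamma_xyy = 0.269678, Gamma_yxx = 0.008943, Gamma_yxy = -0.006707, Gamma_yyy = -0.004471; k4 = (-0.333072, 0.748751, 0.110409, -0.001831)
  Y <- Y + (h/6)(k1 + 2k2 + 2k3 + k4): x = -0.8557, y = 1.2248, dx/dtau = -0.3331, dy/dtau = 0.7487
step 4:
  k1: at (x, y) = (-0.855723, 1.224772), (dx/dtau, dy/dtau) = (-0.333081, 0.748749); Gamma_xxx = -0.539361, Gamma_xxy = 0.404521, Gamma_xyy = 0.269680, Gamma_yxx = 0.008939, Gamma_yxy = -0.006704, Gamma_yyy = -0.004470; k1 = (-0.333081, 0.748749, 0.110419, -0.001830)
  k2: at (x, y) = (-0.872378, 1.262209), (dx/dtau, dy/dtau) = (-0.327560, 0.748657); Gamma_xxx = -0.527249, Gamma_xxy = 0.395437, Gamma_xyy = 0.263624, Gamma_yxx = 0.006718, Gamma_yxy = -0.005039, Gamma_yyy = -0.003359; k2 = (-0.327560, 0.748657, 0.102760, -0.001309)
  k3: at (x, y) = (-0.872101, 1.262204), (dx/dtau, dy/dtau) = (-0.327943, 0.748683); Gamma_xxx = -0.527325, Gamma_xxy = 0.395494, Gamma_xyy = 0.263662, Gamma_yxx = 0.006661, Gamma_yxy = -0.004996, Gamma_yyy = -0.003330; k3 = (-0.327943, 0.748683, 0.103130, -0.001303)
  k4: at (x, y) = (-0.888518, 1.299640), (dx/dtau, dy/dtau) = (-0.322768, 0.748619); Gamma_xxx = -0.515765, Gamma_xxy = 0.386824, Gamma_xyy = 0.257882, Gamma_yxx = 0.004586, Gamma_yxy = -0.003440, Gamma_yyy = -0.002293; k4 = (-0.322768, 0.748619, 0.096144, -0.000855)
  Y <- Y + (h/6)(k1 + 2k2 + 2k3 + k4): x = -0.8885, y = 1.2996, dx/dtau = -0.3228, dy/dtau = 0.7486

Answer: x = -0.8885, y = 1.2996, dx/dtau = -0.3228, dy/dtau = 0.7486


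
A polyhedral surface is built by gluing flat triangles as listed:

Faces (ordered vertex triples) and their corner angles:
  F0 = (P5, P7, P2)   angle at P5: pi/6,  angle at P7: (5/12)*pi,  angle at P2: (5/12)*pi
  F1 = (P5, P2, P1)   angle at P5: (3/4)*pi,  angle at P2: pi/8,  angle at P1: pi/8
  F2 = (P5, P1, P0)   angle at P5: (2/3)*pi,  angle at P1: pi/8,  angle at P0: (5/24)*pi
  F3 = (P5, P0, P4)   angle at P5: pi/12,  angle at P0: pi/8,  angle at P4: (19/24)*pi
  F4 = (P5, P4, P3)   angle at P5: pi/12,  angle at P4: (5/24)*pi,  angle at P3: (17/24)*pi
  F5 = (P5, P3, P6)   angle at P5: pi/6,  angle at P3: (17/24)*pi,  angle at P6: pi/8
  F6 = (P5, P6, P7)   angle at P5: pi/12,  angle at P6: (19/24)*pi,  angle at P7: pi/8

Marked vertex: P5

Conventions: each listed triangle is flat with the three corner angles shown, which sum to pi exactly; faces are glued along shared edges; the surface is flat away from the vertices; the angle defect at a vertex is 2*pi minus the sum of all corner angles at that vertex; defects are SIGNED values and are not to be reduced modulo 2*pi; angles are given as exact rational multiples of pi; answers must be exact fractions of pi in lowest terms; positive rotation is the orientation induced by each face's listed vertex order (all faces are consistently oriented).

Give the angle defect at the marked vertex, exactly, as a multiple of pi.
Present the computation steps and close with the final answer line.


Sum of corner angles at P5: 2*pi
defect = 2*pi - 2*pi

Answer: defect(P5) = 0


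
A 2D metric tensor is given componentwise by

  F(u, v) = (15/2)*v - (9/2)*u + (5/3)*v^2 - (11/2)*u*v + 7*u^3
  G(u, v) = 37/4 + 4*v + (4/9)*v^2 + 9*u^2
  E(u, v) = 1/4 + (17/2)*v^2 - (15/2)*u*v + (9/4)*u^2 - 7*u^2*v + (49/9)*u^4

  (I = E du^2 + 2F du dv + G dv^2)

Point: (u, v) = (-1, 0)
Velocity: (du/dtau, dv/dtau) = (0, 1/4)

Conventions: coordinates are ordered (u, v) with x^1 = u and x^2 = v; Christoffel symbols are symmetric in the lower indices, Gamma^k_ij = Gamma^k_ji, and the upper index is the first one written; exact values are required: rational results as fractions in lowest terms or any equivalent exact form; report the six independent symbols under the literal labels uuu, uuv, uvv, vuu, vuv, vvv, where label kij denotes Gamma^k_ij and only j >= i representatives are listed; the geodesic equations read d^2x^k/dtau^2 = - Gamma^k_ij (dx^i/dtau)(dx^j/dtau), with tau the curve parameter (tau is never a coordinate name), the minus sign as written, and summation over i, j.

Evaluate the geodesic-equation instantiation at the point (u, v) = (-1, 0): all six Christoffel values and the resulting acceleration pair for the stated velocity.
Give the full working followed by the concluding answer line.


E = 143/18, F = -5/2, G = 73/4 at the point
E_u = -473/18, E_v = 1/2, F_u = 33/2, F_v = 13, G_u = -18, G_v = 4
EG - F^2 = 9989/72;  g^inv = (72/9989) * [[73/4, 5/2], [5/2, 143/18]]
first-kind symbols [ij,l] = (1/2)(d_i g_jl + d_j g_il - d_l g_ij): [uu,u] = E_u/2 = -473/36, [uu,v] = F_u - E_v/2 = 65/4, [uv,u] = E_v/2 = 1/4, [uv,v] = G_u/2 = -9, [vv,u] = F_v - G_u/2 = 22, [vv,v] = G_v/2 = 2
Gamma^u_ij = (G*[ij,u] - F*[ij,v])/(EG - F^2), Gamma^v_ij = (E*[ij,v] - F*[ij,u])/(EG - F^2)
Gamma_uuu = -4097/2854, Gamma_uuv = -369/2854, Gamma_uvv = 29268/9989, Gamma_vuu = 990/1427, Gamma_vuv = -729/1427, Gamma_vvv = 5104/9989
d^2u/dtau^2 = -(Gamma_uuu*(0)^2 + 2*Gamma_uuv*(0)*(1/4) + Gamma_uvv*(1/4)^2) = -7317/39956
d^2v/dtau^2 = -(Gamma_vuu*(0)^2 + 2*Gamma_vuv*(0)*(1/4) + Gamma_vvv*(1/4)^2) = -319/9989

Answer: Gamma_uuu = -4097/2854, Gamma_uuv = -369/2854, Gamma_uvv = 29268/9989, Gamma_vuu = 990/1427, Gamma_vuv = -729/1427, Gamma_vvv = 5104/9989; accelerations (d^2u/dtau^2, d^2v/dtau^2) = (-7317/39956, -319/9989)


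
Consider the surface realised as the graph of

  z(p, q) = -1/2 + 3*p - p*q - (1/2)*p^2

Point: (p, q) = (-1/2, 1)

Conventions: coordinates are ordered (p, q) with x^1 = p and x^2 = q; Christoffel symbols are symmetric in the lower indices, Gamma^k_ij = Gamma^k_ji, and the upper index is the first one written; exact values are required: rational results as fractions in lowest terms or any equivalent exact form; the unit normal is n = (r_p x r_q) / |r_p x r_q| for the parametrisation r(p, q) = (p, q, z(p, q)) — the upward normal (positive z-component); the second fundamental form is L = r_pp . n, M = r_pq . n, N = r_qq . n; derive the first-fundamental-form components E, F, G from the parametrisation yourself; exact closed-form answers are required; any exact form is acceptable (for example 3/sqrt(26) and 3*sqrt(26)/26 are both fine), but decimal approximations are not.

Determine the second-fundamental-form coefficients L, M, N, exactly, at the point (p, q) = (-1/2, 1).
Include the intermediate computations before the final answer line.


z_p = 5/2, z_q = 1/2, z_pp = -1, z_pq = -1, z_qq = 0
E = 29/4, F = 5/4, G = 5/4; answer radicand W^2 = 15/2
unnormalised second-form numerators: l = -1, m = -1, n = 0; L = l/sqrt(15/2), and similarly M = m/sqrt(W^2), N = n/sqrt(W^2)

Answer: L = -sqrt(30)/15, M = -sqrt(30)/15, N = 0


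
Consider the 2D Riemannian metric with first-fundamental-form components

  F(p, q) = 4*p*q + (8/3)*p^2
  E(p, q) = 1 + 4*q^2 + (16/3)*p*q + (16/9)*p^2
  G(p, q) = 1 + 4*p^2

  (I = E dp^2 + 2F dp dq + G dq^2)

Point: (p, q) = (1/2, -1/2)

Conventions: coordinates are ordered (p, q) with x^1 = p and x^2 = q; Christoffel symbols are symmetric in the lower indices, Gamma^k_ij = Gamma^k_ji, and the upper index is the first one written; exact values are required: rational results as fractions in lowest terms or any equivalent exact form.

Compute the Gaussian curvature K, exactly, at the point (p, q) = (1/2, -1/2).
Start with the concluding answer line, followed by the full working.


Answer: K = -324/361

E = 10/9, F = -1/3, G = 2, EG - F^2 = 19/9 at the point
E_p = -8/9, E_q = -4/3, F_p = 2/3, F_q = 2, G_p = 4, G_q = 0
E_qq = 8, F_pq = 4, G_pp = 8
K follows from Brioschi's formula, (det M1 - det M2)/(EG - F^2)^2.
M1 = [[-E_qq/2 + F_pq - G_pp/2, E_p/2, F_p - E_q/2], [F_q - G_p/2, E, F], [G_q/2, F, G]] = [[-4, -4/9, 4/3], [0, 10/9, -1/3], [0, -1/3, 2]]; det M1 = -76/9
M2 = [[0, E_q/2, G_p/2], [E_q/2, E, F], [G_p/2, F, G]] = [[0, -2/3, 2], [-2/3, 10/9, -1/3], [2, -1/3, 2]]; det M2 = -40/9
det M1 - det M2 = -4; K = -4 / (19/9)^2 = -324/361


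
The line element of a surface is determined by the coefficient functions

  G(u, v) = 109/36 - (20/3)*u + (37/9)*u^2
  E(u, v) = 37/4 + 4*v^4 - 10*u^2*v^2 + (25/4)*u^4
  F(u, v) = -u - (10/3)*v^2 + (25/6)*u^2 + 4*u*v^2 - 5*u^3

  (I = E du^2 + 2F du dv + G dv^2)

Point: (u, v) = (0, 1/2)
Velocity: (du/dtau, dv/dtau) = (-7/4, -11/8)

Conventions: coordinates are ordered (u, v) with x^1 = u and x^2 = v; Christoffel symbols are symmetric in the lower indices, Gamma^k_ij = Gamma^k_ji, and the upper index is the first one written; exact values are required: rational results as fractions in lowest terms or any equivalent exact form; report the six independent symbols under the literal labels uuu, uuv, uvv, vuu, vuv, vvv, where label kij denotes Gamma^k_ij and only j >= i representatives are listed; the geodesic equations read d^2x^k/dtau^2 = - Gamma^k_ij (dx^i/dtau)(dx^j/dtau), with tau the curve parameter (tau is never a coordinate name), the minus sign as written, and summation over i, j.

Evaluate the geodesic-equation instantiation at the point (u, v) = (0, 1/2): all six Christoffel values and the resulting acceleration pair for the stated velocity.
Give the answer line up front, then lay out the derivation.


Answer: Gamma_uuu = -60/2021, Gamma_uuv = 18/2021, Gamma_uvv = 0, Gamma_vuu = -684/2021, Gamma_vuv = -2220/2021, Gamma_vvv = 0; accelerations (d^2u/dtau^2, d^2v/dtau^2) = (777/16168, 25557/4042)

E = 19/2, F = -5/6, G = 109/36 at the point
E_u = 0, E_v = 2, F_u = 0, F_v = -10/3, G_u = -20/3, G_v = 0
EG - F^2 = 2021/72;  g^inv = (72/2021) * [[109/36, 5/6], [5/6, 19/2]]
first-kind symbols [ij,l] = (1/2)(d_i g_jl + d_j g_il - d_l g_ij): [uu,u] = E_u/2 = 0, [uu,v] = F_u - E_v/2 = -1, [uv,u] = E_v/2 = 1, [uv,v] = G_u/2 = -10/3, [vv,u] = F_v - G_u/2 = 0, [vv,v] = G_v/2 = 0
Gamma^u_ij = (G*[ij,u] - F*[ij,v])/(EG - F^2), Gamma^v_ij = (E*[ij,v] - F*[ij,u])/(EG - F^2)
Gamma_uuu = -60/2021, Gamma_uuv = 18/2021, Gamma_uvv = 0, Gamma_vuu = -684/2021, Gamma_vuv = -2220/2021, Gamma_vvv = 0
d^2u/dtau^2 = -(Gamma_uuu*(-7/4)^2 + 2*Gamma_uuv*(-7/4)*(-11/8) + Gamma_uvv*(-11/8)^2) = 777/16168
d^2v/dtau^2 = -(Gamma_vuu*(-7/4)^2 + 2*Gamma_vuv*(-7/4)*(-11/8) + Gamma_vvv*(-11/8)^2) = 25557/4042


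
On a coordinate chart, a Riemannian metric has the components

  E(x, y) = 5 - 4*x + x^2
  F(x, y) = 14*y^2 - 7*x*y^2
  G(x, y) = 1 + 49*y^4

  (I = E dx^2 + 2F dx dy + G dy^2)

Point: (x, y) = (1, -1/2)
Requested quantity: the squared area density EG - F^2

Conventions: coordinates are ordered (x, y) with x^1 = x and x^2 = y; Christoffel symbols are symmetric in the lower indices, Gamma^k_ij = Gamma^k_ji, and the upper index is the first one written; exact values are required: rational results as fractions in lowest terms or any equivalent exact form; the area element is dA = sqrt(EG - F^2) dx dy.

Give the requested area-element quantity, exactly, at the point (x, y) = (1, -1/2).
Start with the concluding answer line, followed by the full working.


Answer: EG - F^2 = 81/16

E = 2, F = 7/4, G = 65/16; EG - F^2 = 81/16


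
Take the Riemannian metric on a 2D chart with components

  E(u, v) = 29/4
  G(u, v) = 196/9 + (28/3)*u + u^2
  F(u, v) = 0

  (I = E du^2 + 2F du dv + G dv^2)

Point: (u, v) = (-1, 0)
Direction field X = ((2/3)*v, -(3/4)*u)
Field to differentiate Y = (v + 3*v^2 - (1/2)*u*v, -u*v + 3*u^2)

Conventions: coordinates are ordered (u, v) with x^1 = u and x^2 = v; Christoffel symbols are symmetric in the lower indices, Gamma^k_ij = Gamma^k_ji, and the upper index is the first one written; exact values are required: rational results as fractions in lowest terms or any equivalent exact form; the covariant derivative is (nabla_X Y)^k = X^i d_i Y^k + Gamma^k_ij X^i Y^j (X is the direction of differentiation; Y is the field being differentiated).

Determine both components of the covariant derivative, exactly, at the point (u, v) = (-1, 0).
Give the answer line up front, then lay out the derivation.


Answer: (nabla_X Y)^u = -3/232, (nabla_X Y)^v = 3/4

E = 29/4, F = 0, G = 121/9 at the point
E_u = 0, E_v = 0, F_u = 0, F_v = 0, G_u = 22/3, G_v = 0
EG - F^2 = 3509/36;  g^inv = (36/3509) * [[121/9, 0], [0, 29/4]]
first-kind symbols [ij,l] = (1/2)(d_i g_jl + d_j g_il - d_l g_ij): [uu,u] = E_u/2 = 0, [uu,v] = F_u - E_v/2 = 0, [uv,u] = E_v/2 = 0, [uv,v] = G_u/2 = 11/3, [vv,u] = F_v - G_u/2 = -11/3, [vv,v] = G_v/2 = 0
Gamma^u_ij = (G*[ij,u] - F*[ij,v])/(EG - F^2), Gamma^v_ij = (E*[ij,v] - F*[ij,u])/(EG - F^2)
Gamma_uuu = 0, Gamma_uuv = 0, Gamma_uvv = -44/87, Gamma_vuu = 0, Gamma_vuv = 3/11, Gamma_vvv = 0
X = (0, 3/4), Y = (0, 3) at the point


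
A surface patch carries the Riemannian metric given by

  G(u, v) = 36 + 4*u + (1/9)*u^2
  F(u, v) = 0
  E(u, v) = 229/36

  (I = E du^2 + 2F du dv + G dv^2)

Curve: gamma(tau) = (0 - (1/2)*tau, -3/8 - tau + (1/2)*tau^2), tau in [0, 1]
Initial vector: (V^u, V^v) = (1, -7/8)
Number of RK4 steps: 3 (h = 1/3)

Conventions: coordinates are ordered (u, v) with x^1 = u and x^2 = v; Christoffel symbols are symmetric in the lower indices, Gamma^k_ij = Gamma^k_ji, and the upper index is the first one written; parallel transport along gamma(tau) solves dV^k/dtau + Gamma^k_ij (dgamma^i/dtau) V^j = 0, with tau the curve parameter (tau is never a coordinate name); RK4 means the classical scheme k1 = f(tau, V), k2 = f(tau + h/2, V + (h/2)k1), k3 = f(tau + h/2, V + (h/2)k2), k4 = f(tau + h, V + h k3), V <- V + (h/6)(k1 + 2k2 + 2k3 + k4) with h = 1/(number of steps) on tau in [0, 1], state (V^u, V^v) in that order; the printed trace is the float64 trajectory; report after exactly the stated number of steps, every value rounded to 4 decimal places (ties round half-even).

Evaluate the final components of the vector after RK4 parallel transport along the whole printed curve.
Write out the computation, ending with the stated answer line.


gamma'(tau) = (-1/2, -1 + tau); f(tau, V)^k = -Gamma^k_ij(gamma(tau)) gamma'^i(tau) V^j; h = 1/3; intermediate values shown to 6 dp
curve data and Christoffel symbols at the stage parameters:
  tau = 0.000000: gamma = (0.000000, -0.375000), gamma' = (-0.500000, -1.000000); Gamma_uuu = 0.000000, Gamma_uuv = 0.000000, Gamma_uvv = -0.314410, Gamma_vuu = 0.000000, Gamma_vuv = 0.055556, Gamma_vvv = 0.000000
  tau = 0.166667: gamma = (-0.083333, -0.527778), gamma' = (-0.500000, -0.833333); Gamma_uuu = 0.000000, Gamma_uuv = 0.000000, Gamma_uvv = -0.312955, Gamma_vuu = 0.000000, Gamma_vuv = 0.055814, Gamma_vvv = 0.000000
  tau = 0.333333: gamma = (-0.166667, -0.652778), gamma' = (-0.500000, -0.666667); Gamma_uuu = 0.000000, Gamma_uuv = 0.000000, Gamma_uvv = -0.311499, Gamma_vuu = 0.000000, Gamma_vuv = 0.056075, Gamma_vvv = 0.000000
  tau = 0.500000: gamma = (-0.250000, -0.750000), gamma' = (-0.500000, -0.500000); Gamma_uuu = 0.000000, Gamma_uuv = 0.000000, Gamma_uvv = -0.310044, Gamma_vuu = 0.000000, Gamma_vuv = 0.056338, Gamma_vvv = 0.000000
  tau = 0.666667: gamma = (-0.333333, -0.819444), gamma' = (-0.500000, -0.333333); Gamma_uuu = 0.000000, Gamma_uuv = 0.000000, Gamma_uvv = -0.308588, Gamma_vuu = 0.000000, Gamma_vuv = 0.056604, Gamma_vvv = 0.000000
  tau = 0.833333: gamma = (-0.416667, -0.861111), gamma' = (-0.500000, -0.166667); Gamma_uuu = 0.000000, Gamma_uuv = 0.000000, Gamma_uvv = -0.307132, Gamma_vuu = 0.000000, Gamma_vuv = 0.056872, Gamma_vvv = 0.000000
  tau = 1.000000: gamma = (-0.500000, -0.875000), gamma' = (-0.500000, 0.000000); Gamma_uuu = 0.000000, Gamma_uuv = 0.000000, Gamma_uvv = -0.305677, Gamma_vuu = 0.000000, Gamma_vuv = 0.057143, Gamma_vvv = 0.000000
step 0: V^u = 1.0000, V^v = -0.8750
step 1: k1 = (0.275109, 0.031250), k2 = (0.226838, 0.024371), k3 = (0.227137, 0.023965), k4 = (0.180049, 0.015905); V <- V + (h/6)(k1 + 2k2 + 2k3 + k4): V^u = 1.0757, V^v = -0.8670
step 2: k1 = (0.180049, 0.015905), k2 = (0.133994, 0.006799), k3 = (0.134230, 0.006540), k4 = (0.088959, -0.003335); V <- V + (h/6)(k1 + 2k2 + 2k3 + k4): V^u = 1.1205, V^v = -0.8648
step 3: k1 = (0.088959, -0.003335), k2 = (0.044298, -0.013847), k3 = (0.044388, -0.013967), k4 = (0.000000, -0.024842); V <- V + (h/6)(k1 + 2k2 + 2k3 + k4): V^u = 1.1353, V^v = -0.8695

Answer: V^u = 1.1353, V^v = -0.8695


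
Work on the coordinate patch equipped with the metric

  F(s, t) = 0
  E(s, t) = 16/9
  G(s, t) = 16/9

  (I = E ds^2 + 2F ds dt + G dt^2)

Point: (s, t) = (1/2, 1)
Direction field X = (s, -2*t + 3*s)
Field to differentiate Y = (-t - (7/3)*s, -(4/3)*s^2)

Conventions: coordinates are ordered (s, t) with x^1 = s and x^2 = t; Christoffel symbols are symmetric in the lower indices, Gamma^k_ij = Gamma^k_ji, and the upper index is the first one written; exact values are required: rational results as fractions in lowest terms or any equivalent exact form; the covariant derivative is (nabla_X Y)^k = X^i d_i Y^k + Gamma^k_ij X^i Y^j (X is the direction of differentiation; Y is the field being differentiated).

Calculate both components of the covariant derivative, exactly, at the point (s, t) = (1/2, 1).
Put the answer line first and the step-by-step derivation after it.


Answer: (nabla_X Y)^s = -2/3, (nabla_X Y)^t = -2/3

E = 16/9, F = 0, G = 16/9 at the point
E_s = 0, E_t = 0, F_s = 0, F_t = 0, G_s = 0, G_t = 0
EG - F^2 = 256/81;  g^inv = (81/256) * [[16/9, 0], [0, 16/9]]
first-kind symbols [ij,l] = (1/2)(d_i g_jl + d_j g_il - d_l g_ij): [ss,s] = E_s/2 = 0, [ss,t] = F_s - E_t/2 = 0, [st,s] = E_t/2 = 0, [st,t] = G_s/2 = 0, [tt,s] = F_t - G_s/2 = 0, [tt,t] = G_t/2 = 0
Gamma^s_ij = (G*[ij,s] - F*[ij,t])/(EG - F^2), Gamma^t_ij = (E*[ij,t] - F*[ij,s])/(EG - F^2)
Gamma_sss = 0, Gamma_sst = 0, Gamma_stt = 0, Gamma_tss = 0, Gamma_tst = 0, Gamma_ttt = 0
X = (1/2, -1/2), Y = (-13/6, -1/3) at the point


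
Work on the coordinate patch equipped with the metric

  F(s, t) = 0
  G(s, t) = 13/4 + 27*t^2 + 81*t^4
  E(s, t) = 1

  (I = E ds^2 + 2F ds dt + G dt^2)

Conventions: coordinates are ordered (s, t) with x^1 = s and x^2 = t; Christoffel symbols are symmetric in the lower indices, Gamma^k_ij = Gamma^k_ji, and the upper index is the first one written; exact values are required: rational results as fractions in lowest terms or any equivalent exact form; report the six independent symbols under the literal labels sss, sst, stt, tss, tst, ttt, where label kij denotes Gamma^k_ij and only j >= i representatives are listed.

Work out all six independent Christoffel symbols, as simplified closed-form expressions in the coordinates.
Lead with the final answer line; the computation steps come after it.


Answer: Gamma_sss = 0, Gamma_sst = 0, Gamma_stt = 0, Gamma_tss = 0, Gamma_tst = 0, Gamma_ttt = (648*t^3 + 108*t)/(324*t^4 + 108*t^2 + 13)

E = 1; F = 0; G = 13/4 + 27*t^2 + 81*t^4
Gamma^k_ij = (1/2) g^{kl} (d_i g_jl + d_j g_il - d_l g_ij), with g^inv = (1/(EG-F^2)) [[G, -F], [-F, E]]
first partials: E_s = 0, E_t = 0, F_s = 0, F_t = 0, G_s = 0, G_t = 54*t + 324*t^3
D = EG - F^2 = 13/4 + 27*t^2 + 81*t^4
expanded: Gamma^s_ss = (G E_s - 2F F_s + F E_t)/(2D), Gamma^s_st = (G E_t - F G_s)/(2D), Gamma^s_tt = (2G F_t - G G_s - F G_t)/(2D), Gamma^t_ss = (2E F_s - E E_t - F E_s)/(2D), Gamma^t_st = (E G_s - F E_t)/(2D), Gamma^t_tt = (E G_t - 2F F_t + F G_s)/(2D); substitute and cancel common factors


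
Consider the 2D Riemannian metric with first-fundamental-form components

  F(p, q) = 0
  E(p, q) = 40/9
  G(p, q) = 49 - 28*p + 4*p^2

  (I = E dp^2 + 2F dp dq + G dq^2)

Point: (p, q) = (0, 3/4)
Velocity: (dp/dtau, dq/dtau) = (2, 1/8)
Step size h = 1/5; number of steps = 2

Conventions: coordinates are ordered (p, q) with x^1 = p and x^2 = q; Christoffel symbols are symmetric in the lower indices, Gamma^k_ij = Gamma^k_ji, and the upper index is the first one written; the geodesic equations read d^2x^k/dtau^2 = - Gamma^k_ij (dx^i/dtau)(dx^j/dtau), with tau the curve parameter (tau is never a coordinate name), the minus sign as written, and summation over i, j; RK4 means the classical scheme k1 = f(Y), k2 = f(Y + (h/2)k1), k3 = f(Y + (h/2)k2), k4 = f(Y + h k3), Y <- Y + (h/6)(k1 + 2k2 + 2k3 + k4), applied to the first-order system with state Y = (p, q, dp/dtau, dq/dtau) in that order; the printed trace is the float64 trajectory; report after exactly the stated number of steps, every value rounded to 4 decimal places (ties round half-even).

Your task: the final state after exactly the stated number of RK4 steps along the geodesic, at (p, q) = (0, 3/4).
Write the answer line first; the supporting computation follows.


Answer: p = 0.7949, q = 0.8147, dp/dtau = 1.9708, dq/dtau = 0.2093

f(Y) = (dp/dtau, dq/dtau, -Gamma^p_ij Y'^i Y'^j, -Gamma^q_ij Y'^i Y'^j) with the Gammas evaluated at the stage position; h = 0.200000; intermediate values shown to 6 dp
step 0: p = 0.0000, q = 0.7500, dp/dtau = 2.0000, dq/dtau = 0.1250
step 1:
  k1: at (p, q) = (0.000000, 0.750000), (dp/dtau, dq/dtau) = (2.000000, 0.125000); Gamma_ppp = 0.000000, Gamma_ppq = 0.000000, Gamma_pqq = 3.150000, Gamma_qpp = 0.000000, Gamma_qpq = -0.285714, Gamma_qqq = 0.000000; k1 = (2.000000, 0.125000, -0.049219, 0.142857)
  k2: at (p, q) = (0.200000, 0.762500), (dp/dtau, dq/dtau) = (1.995078, 0.139286); Gamma_ppp = 0.000000, Gamma_ppq = 0.000000, Gamma_pqq = 2.970000, Gamma_qpp = 0.000000, Gamma_qpq = -0.303030, Gamma_qqq = 0.000000; k2 = (1.995078, 0.139286, -0.057620, 0.168416)
  k3: at (p, q) = (0.199508, 0.763929), (dp/dtau, dq/dtau) = (1.994238, 0.141842); Gamma_ppp = 0.000000, Gamma_ppq = 0.000000, Gamma_pqq = 2.970443, Gamma_qpp = 0.000000, Gamma_qpq = -0.302985, Gamma_qqq = 0.000000; k3 = (1.994238, 0.141842, -0.059762, 0.171408)
  k4: at (p, q) = (0.398848, 0.778368), (dp/dtau, dq/dtau) = (1.988048, 0.159282); Gamma_ppp = 0.000000, Gamma_ppq = 0.000000, Gamma_pqq = 2.791037, Gamma_qpp = 0.000000, Gamma_qpq = -0.322461, Gamma_qqq = 0.000000; k4 = (1.988048, 0.159282, -0.070810, 0.204221)
  Y <- Y + (h/6)(k1 + 2k2 + 2k3 + k4): p = 0.3989, q = 0.7782, dp/dtau = 1.9882, dq/dtau = 0.1592
step 2:
  k1: at (p, q) = (0.398889, 0.778218), (dp/dtau, dq/dtau) = (1.988174, 0.159224); Gamma_ppp = 0.000000, Gamma_ppq = 0.000000, Gamma_pqq = 2.791000, Gamma_qpp = 0.000000, Gamma_qpq = -0.322465, Gamma_qqq = 0.000000; k1 = (1.988174, 0.159224, -0.070758, 0.204163)
  k2: at (p, q) = (0.597707, 0.794140), (dp/dtau, dq/dtau) = (1.981098, 0.179640); Gamma_ppp = 0.000000, Gamma_ppq = 0.000000, Gamma_pqq = 2.612064, Gamma_qpp = 0.000000, Gamma_qpq = -0.344555, Gamma_qqq = 0.000000; k2 = (1.981098, 0.179640, -0.084293, 0.245244)
  k3: at (p, q) = (0.596999, 0.796182), (dp/dtau, dq/dtau) = (1.979744, 0.183749); Gamma_ppp = 0.000000, Gamma_ppq = 0.000000, Gamma_pqq = 2.612701, Gamma_qpp = 0.000000, Gamma_qpq = -0.344471, Gamma_qqq = 0.000000; k3 = (1.979744, 0.183749, -0.088214, 0.250620)
  k4: at (p, q) = (0.794838, 0.814968), (dp/dtau, dq/dtau) = (1.970531, 0.209348); Gamma_ppp = 0.000000, Gamma_ppq = 0.000000, Gamma_pqq = 2.434646, Gamma_qpp = 0.000000, Gamma_qpq = -0.369664, Gamma_qqq = 0.000000; k4 = (1.970531, 0.209348, -0.106702, 0.304993)
  Y <- Y + (h/6)(k1 + 2k2 + 2k3 + k4): p = 0.7949, q = 0.8147, dp/dtau = 1.9708, dq/dtau = 0.2093
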